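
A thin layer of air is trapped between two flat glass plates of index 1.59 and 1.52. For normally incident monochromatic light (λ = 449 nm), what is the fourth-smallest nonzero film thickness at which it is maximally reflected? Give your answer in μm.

0.786 μm

At the upper boundary (n = 1.59 to n = 1.0) the reflected ray undergoes no phase shift.
Bottom surface (1.0 → 1.52): reflection off a higher-index medium gives a half-wave phase shift.
Exactly one π shift → a net half-wave offset.
With one net inversion, constructive interference in reflection requires 2 n t = (m + ½) λ.
The fourth-smallest nonzero thickness corresponds to m = 3: t = (m + ½) λ / (2 n) = 3.50 × 449 / (2 × 1.0) = 786 nm.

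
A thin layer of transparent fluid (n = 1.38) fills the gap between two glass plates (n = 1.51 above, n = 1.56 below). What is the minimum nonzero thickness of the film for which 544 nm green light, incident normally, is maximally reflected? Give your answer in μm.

0.0986 μm

At the upper boundary (n = 1.51 to n = 1.38) the reflected ray undergoes no phase shift.
Ray reflecting at the bottom interface goes from n = 1.38 toward n = 1.56: a half-wave phase shift.
Net: one phase inversion between the two reflected rays.
So the condition for constructive reflection is 2 n t = (m + ½) λ.
Minimum at m = 0: t = λ / (4 n) = 544 / (4 × 1.38) = 98.6 nm.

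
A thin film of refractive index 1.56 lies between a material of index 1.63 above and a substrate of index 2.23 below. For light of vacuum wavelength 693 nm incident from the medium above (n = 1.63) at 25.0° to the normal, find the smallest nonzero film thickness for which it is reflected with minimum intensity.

248 nm

Ray reflecting at the top interface goes from n = 1.63 toward n = 1.56: no phase shift.
Bottom surface (1.56 → 2.23): reflection off a higher-index medium gives a half-wave phase shift.
Net: one phase inversion between the two reflected rays.
For weak reflection here: 2 n t cos θ_r = m λ.
Snell's law: 1.63 sin 25.0° = 1.56 sin θ_r → sin θ_r = 0.442, cos θ_r = 0.897.
Minimum nonzero at m = 1: t = λ / (2 n cos θ_r) = 693 / (2 × 1.56 × 0.897) = 248 nm.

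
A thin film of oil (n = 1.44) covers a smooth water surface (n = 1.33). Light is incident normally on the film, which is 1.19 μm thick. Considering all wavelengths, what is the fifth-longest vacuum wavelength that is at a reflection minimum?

Ray reflecting at the top interface goes from n = 1.0 toward n = 1.44: a half-wave phase shift.
At the lower boundary (n = 1.44 to n = 1.33) the reflected ray undergoes no phase shift.
Exactly one π shift → a net half-wave offset.
So the condition for destructive reflection is 2 n t = m λ.
λ = 2 n t / m. The fifth-longest wavelength is m = 5: λ = 2 × 1.44 × 1190 / 5.00 = 685 nm.

685 nm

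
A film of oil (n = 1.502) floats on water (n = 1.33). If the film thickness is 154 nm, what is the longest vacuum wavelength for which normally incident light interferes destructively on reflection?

At the upper boundary (n = 1.0 to n = 1.502) the reflected ray undergoes a half-wave phase shift.
At the lower boundary (n = 1.502 to n = 1.33) the reflected ray undergoes no phase shift.
The two reflections differ by half a wavelength.
So the condition for destructive reflection is 2 n t = m λ.
λ = 2 n t / m. The longest wavelength is m = 1: λ = 2 × 1.502 × 154 / 1.00 = 463 nm.

463 nm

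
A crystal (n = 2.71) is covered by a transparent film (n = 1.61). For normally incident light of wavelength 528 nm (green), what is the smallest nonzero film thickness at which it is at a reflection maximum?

164 nm

Ray reflecting at the top interface goes from n = 1.0 toward n = 1.61: a half-wave phase shift.
Bottom surface (1.61 → 2.71): reflection off a higher-index medium gives a half-wave phase shift.
Net: no relative phase inversion (both shifts match).
With no net inversion, constructive interference in reflection requires 2 n t = m λ.
The smallest nonzero thickness corresponds to m = 1: t = m λ / (2 n) = 1.00 × 528 / (2 × 1.61) = 164 nm.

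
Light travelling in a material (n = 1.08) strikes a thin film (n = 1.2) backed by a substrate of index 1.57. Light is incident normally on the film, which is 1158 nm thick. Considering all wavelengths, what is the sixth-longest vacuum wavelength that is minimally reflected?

505 nm

Ray reflecting at the top interface goes from n = 1.08 toward n = 1.2: a half-wave phase shift.
Bottom surface (1.2 → 1.57): reflection off a higher-index medium gives a half-wave phase shift.
Net: no relative phase inversion (both shifts match).
With no net inversion, destructive interference in reflection requires 2 n t = (m + ½) λ.
λ = 2 n t / (m + ½). The sixth-longest wavelength is m = 5: λ = 2 × 1.2 × 1158 / 5.50 = 505 nm.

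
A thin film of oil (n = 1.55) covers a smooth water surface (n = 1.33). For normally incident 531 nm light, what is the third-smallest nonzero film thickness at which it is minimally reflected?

Top surface (1.0 → 1.55): reflection off a higher-index medium gives a half-wave phase shift.
At the lower boundary (n = 1.55 to n = 1.33) the reflected ray undergoes no phase shift.
Net: one phase inversion between the two reflected rays.
With one net inversion, destructive interference in reflection requires 2 n t = m λ.
The third-smallest nonzero thickness corresponds to m = 3: t = m λ / (2 n) = 3.00 × 531 / (2 × 1.55) = 514 nm.

514 nm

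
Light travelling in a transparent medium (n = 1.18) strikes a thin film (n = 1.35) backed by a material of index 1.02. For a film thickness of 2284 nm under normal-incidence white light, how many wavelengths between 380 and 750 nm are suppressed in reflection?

Top surface (1.18 → 1.35): reflection off a higher-index medium gives a half-wave phase shift.
Bottom surface (1.35 → 1.02): reflection off a lower-index medium gives no phase shift.
Net: one phase inversion between the two reflected rays.
So the condition for destructive reflection is 2 n t = m λ.
λ = 2 n t / m = 6167 / m nm.
m=8: 771 nm (IR); m=9: 685 nm (visible); m=10: 617 nm (visible); m=11: 561 nm (visible); m=12: 514 nm (visible); m=13: 474 nm (visible); m=14: 440 nm (visible); m=15: 411 nm (visible); m=16: 385 nm (visible); m=17: 363 nm (UV).

8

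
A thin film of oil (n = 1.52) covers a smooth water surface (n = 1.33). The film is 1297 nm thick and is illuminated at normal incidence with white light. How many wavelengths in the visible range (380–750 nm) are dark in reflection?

Top surface (1.0 → 1.52): reflection off a higher-index medium gives a half-wave phase shift.
Ray reflecting at the bottom interface goes from n = 1.52 toward n = 1.33: no phase shift.
The two reflections differ by half a wavelength.
With one net inversion, destructive interference in reflection requires 2 n t = m λ.
λ = 2 n t / m = 3943 / m nm.
m=5: 789 nm (IR); m=6: 657 nm (visible); m=7: 563 nm (visible); m=8: 493 nm (visible); m=9: 438 nm (visible); m=10: 394 nm (visible); m=11: 358 nm (UV).

5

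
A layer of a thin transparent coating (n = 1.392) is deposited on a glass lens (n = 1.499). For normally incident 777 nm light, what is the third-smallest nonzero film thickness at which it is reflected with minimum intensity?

698 nm

Top surface (1.0 → 1.392): reflection off a higher-index medium gives a half-wave phase shift.
Ray reflecting at the bottom interface goes from n = 1.392 toward n = 1.499: a half-wave phase shift.
Net: no relative phase inversion (both shifts match).
With no net inversion, destructive interference in reflection requires 2 n t = (m + ½) λ.
The third-smallest nonzero thickness corresponds to m = 2: t = (m + ½) λ / (2 n) = 2.50 × 777 / (2 × 1.392) = 698 nm.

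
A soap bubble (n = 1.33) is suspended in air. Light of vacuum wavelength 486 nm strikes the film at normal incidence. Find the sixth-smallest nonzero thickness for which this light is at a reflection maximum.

At the upper boundary (n = 1.0 to n = 1.33) the reflected ray undergoes a half-wave phase shift.
At the lower boundary (n = 1.33 to n = 1.0) the reflected ray undergoes no phase shift.
The two reflections differ by half a wavelength.
For strong reflection here: 2 n t = (m + ½) λ.
The sixth-smallest nonzero thickness corresponds to m = 5: t = (m + ½) λ / (2 n) = 5.50 × 486 / (2 × 1.33) = 1005 nm.

1005 nm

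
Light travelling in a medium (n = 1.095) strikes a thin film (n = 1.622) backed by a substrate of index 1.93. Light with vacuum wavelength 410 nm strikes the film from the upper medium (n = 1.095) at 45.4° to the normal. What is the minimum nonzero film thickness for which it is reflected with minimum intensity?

72.1 nm

Ray reflecting at the top interface goes from n = 1.095 toward n = 1.622: a half-wave phase shift.
Bottom surface (1.622 → 1.93): reflection off a higher-index medium gives a half-wave phase shift.
Net: no relative phase inversion (both shifts match).
With no net inversion, destructive interference in reflection requires 2 n t cos θ_r = (m + ½) λ.
Snell's law: 1.095 sin 45.4° = 1.622 sin θ_r → sin θ_r = 0.481, cos θ_r = 0.877.
Minimum at m = 0: t = λ / (4 n cos θ_r) = 410 / (4 × 1.622 × 0.877) = 72.1 nm.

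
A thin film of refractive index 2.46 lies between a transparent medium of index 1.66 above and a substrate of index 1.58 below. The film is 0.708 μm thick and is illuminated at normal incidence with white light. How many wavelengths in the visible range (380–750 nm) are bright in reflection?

4

Top surface (1.66 → 2.46): reflection off a higher-index medium gives a half-wave phase shift.
Ray reflecting at the bottom interface goes from n = 2.46 toward n = 1.58: no phase shift.
Net: one phase inversion between the two reflected rays.
For bright reflection here: 2 n t = (m + ½) λ.
λ = 2 n t / (m + ½) = 3483 / (m + ½) nm.
m=4: 774 nm (IR); m=5: 633 nm (visible); m=6: 536 nm (visible); m=7: 464 nm (visible); m=8: 410 nm (visible); m=9: 367 nm (UV).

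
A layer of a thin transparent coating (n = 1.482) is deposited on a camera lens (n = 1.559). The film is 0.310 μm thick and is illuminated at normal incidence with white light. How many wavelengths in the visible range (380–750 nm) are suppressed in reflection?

Top surface (1.0 → 1.482): reflection off a higher-index medium gives a half-wave phase shift.
Ray reflecting at the bottom interface goes from n = 1.482 toward n = 1.559: a half-wave phase shift.
Net: no relative phase inversion (both shifts match).
With no net inversion, destructive interference in reflection requires 2 n t = (m + ½) λ.
λ = 2 n t / (m + ½) = 919 / (m + ½) nm.
m=0: 1838 nm (IR); m=1: 613 nm (visible); m=2: 368 nm (UV).

1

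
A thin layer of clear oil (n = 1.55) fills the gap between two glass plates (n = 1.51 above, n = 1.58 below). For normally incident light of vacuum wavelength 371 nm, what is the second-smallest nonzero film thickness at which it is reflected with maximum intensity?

239 nm

At the upper boundary (n = 1.51 to n = 1.55) the reflected ray undergoes a half-wave phase shift.
Bottom surface (1.55 → 1.58): reflection off a higher-index medium gives a half-wave phase shift.
Net: no relative phase inversion (both shifts match).
For maximum reflection here: 2 n t = m λ.
The second-smallest nonzero thickness corresponds to m = 2: t = m λ / (2 n) = 2.00 × 371 / (2 × 1.55) = 239 nm.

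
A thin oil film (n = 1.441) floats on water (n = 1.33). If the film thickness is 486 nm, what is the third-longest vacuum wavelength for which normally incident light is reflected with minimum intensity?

467 nm

Ray reflecting at the top interface goes from n = 1.0 toward n = 1.441: a half-wave phase shift.
At the lower boundary (n = 1.441 to n = 1.33) the reflected ray undergoes no phase shift.
The two reflections differ by half a wavelength.
So the condition for destructive reflection is 2 n t = m λ.
λ = 2 n t / m. The third-longest wavelength is m = 3: λ = 2 × 1.441 × 486 / 3.00 = 467 nm.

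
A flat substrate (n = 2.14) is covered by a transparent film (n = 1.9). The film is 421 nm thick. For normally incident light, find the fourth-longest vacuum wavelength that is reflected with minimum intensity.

457 nm

At the upper boundary (n = 1.0 to n = 1.9) the reflected ray undergoes a half-wave phase shift.
At the lower boundary (n = 1.9 to n = 2.14) the reflected ray undergoes a half-wave phase shift.
The two reflections carry the same phase change, so no net offset.
So the condition for destructive reflection is 2 n t = (m + ½) λ.
λ = 2 n t / (m + ½). The fourth-longest wavelength is m = 3: λ = 2 × 1.9 × 421 / 3.50 = 457 nm.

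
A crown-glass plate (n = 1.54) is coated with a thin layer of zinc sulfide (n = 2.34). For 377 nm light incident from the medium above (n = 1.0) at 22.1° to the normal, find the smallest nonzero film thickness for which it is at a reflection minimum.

Ray reflecting at the top interface goes from n = 1.0 toward n = 2.34: a half-wave phase shift.
Ray reflecting at the bottom interface goes from n = 2.34 toward n = 1.54: no phase shift.
Exactly one π shift → a net half-wave offset.
So the condition for destructive reflection is 2 n t cos θ_r = m λ.
Snell's law: 1.0 sin 22.1° = 2.34 sin θ_r → sin θ_r = 0.161, cos θ_r = 0.987.
Minimum nonzero at m = 1: t = λ / (2 n cos θ_r) = 377 / (2 × 2.34 × 0.987) = 81.6 nm.

81.6 nm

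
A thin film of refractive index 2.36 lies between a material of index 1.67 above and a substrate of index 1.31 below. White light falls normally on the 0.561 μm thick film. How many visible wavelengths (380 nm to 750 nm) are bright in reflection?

Top surface (1.67 → 2.36): reflection off a higher-index medium gives a half-wave phase shift.
Ray reflecting at the bottom interface goes from n = 2.36 toward n = 1.31: no phase shift.
The two reflections differ by half a wavelength.
With one net inversion, constructive interference in reflection requires 2 n t = (m + ½) λ.
λ = 2 n t / (m + ½) = 2648 / (m + ½) nm.
m=3: 757 nm (IR); m=4: 588 nm (visible); m=5: 481 nm (visible); m=6: 407 nm (visible); m=7: 353 nm (UV).

3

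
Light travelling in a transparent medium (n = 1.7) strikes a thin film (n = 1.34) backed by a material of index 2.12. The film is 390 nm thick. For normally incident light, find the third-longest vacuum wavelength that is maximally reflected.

418 nm

Ray reflecting at the top interface goes from n = 1.7 toward n = 1.34: no phase shift.
At the lower boundary (n = 1.34 to n = 2.12) the reflected ray undergoes a half-wave phase shift.
Net: one phase inversion between the two reflected rays.
So the condition for constructive reflection is 2 n t = (m + ½) λ.
λ = 2 n t / (m + ½). The third-longest wavelength is m = 2: λ = 2 × 1.34 × 390 / 2.50 = 418 nm.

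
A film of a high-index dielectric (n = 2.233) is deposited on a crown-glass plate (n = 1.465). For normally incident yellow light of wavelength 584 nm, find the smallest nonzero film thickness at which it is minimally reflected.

At the upper boundary (n = 1.0 to n = 2.233) the reflected ray undergoes a half-wave phase shift.
Bottom surface (2.233 → 1.465): reflection off a lower-index medium gives no phase shift.
Net: one phase inversion between the two reflected rays.
For dark reflection here: 2 n t = m λ.
Minimum nonzero at m = 1: t = λ / (2 n) = 584 / (2 × 2.233) = 131 nm.

131 nm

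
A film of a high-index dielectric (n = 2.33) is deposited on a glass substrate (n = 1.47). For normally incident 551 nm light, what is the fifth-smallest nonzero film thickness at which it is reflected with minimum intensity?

591 nm

Ray reflecting at the top interface goes from n = 1.0 toward n = 2.33: a half-wave phase shift.
Bottom surface (2.33 → 1.47): reflection off a lower-index medium gives no phase shift.
Exactly one π shift → a net half-wave offset.
With one net inversion, destructive interference in reflection requires 2 n t = m λ.
The fifth-smallest nonzero thickness corresponds to m = 5: t = m λ / (2 n) = 5.00 × 551 / (2 × 2.33) = 591 nm.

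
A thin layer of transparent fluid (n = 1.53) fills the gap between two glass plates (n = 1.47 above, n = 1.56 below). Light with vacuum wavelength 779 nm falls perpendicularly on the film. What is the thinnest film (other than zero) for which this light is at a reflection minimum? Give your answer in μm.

0.127 μm

At the upper boundary (n = 1.47 to n = 1.53) the reflected ray undergoes a half-wave phase shift.
At the lower boundary (n = 1.53 to n = 1.56) the reflected ray undergoes a half-wave phase shift.
Net: no relative phase inversion (both shifts match).
So the condition for destructive reflection is 2 n t = (m + ½) λ.
Minimum at m = 0: t = λ / (4 n) = 779 / (4 × 1.53) = 127 nm.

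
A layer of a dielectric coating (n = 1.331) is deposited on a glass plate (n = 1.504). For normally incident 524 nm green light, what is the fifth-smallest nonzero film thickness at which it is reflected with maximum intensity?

At the upper boundary (n = 1.0 to n = 1.331) the reflected ray undergoes a half-wave phase shift.
At the lower boundary (n = 1.331 to n = 1.504) the reflected ray undergoes a half-wave phase shift.
Net: no relative phase inversion (both shifts match).
With no net inversion, constructive interference in reflection requires 2 n t = m λ.
The fifth-smallest nonzero thickness corresponds to m = 5: t = m λ / (2 n) = 5.00 × 524 / (2 × 1.331) = 984 nm.

984 nm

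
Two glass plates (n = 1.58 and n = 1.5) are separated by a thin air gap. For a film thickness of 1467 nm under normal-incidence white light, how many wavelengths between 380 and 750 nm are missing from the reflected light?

4

Ray reflecting at the top interface goes from n = 1.58 toward n = 1.0: no phase shift.
Ray reflecting at the bottom interface goes from n = 1.0 toward n = 1.5: a half-wave phase shift.
The two reflections differ by half a wavelength.
So the condition for destructive reflection is 2 n t = m λ.
λ = 2 n t / m = 2934 / m nm.
m=3: 978 nm (IR); m=4: 734 nm (visible); m=5: 587 nm (visible); m=6: 489 nm (visible); m=7: 419 nm (visible); m=8: 367 nm (UV).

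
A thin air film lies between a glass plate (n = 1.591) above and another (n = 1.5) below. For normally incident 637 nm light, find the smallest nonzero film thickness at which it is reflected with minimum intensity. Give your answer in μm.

0.319 μm

Ray reflecting at the top interface goes from n = 1.591 toward n = 1.0: no phase shift.
At the lower boundary (n = 1.0 to n = 1.5) the reflected ray undergoes a half-wave phase shift.
The two reflections differ by half a wavelength.
So the condition for destructive reflection is 2 n t = m λ.
Minimum nonzero at m = 1: t = λ / (2 n) = 637 / (2 × 1.0) = 319 nm.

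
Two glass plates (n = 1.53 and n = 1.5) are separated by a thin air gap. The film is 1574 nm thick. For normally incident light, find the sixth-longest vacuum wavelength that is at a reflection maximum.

572 nm

At the upper boundary (n = 1.53 to n = 1.0) the reflected ray undergoes no phase shift.
At the lower boundary (n = 1.0 to n = 1.5) the reflected ray undergoes a half-wave phase shift.
Exactly one π shift → a net half-wave offset.
With one net inversion, constructive interference in reflection requires 2 n t = (m + ½) λ.
λ = 2 n t / (m + ½). The sixth-longest wavelength is m = 5: λ = 2 × 1.0 × 1574 / 5.50 = 572 nm.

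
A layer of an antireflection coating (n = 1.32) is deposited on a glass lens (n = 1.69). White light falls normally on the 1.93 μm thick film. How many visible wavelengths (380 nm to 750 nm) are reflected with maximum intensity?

7

Ray reflecting at the top interface goes from n = 1.0 toward n = 1.32: a half-wave phase shift.
Bottom surface (1.32 → 1.69): reflection off a higher-index medium gives a half-wave phase shift.
Zero or two π shifts → no net half-wave offset.
For bright reflection here: 2 n t = m λ.
λ = 2 n t / m = 5095 / m nm.
m=6: 849 nm (IR); m=7: 728 nm (visible); m=8: 637 nm (visible); m=9: 566 nm (visible); m=10: 510 nm (visible); m=11: 463 nm (visible); m=12: 425 nm (visible); m=13: 392 nm (visible); m=14: 364 nm (UV).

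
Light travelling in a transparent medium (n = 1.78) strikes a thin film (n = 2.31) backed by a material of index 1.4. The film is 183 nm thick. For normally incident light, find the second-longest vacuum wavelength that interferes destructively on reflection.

423 nm

At the upper boundary (n = 1.78 to n = 2.31) the reflected ray undergoes a half-wave phase shift.
Ray reflecting at the bottom interface goes from n = 2.31 toward n = 1.4: no phase shift.
Net: one phase inversion between the two reflected rays.
So the condition for destructive reflection is 2 n t = m λ.
λ = 2 n t / m. The second-longest wavelength is m = 2: λ = 2 × 2.31 × 183 / 2.00 = 423 nm.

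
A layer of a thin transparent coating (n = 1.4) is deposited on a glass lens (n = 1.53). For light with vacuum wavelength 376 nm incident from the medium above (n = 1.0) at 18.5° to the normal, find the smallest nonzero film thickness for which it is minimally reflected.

68.9 nm

At the upper boundary (n = 1.0 to n = 1.4) the reflected ray undergoes a half-wave phase shift.
Bottom surface (1.4 → 1.53): reflection off a higher-index medium gives a half-wave phase shift.
Net: no relative phase inversion (both shifts match).
With no net inversion, destructive interference in reflection requires 2 n t cos θ_r = (m + ½) λ.
Snell's law: 1.0 sin 18.5° = 1.4 sin θ_r → sin θ_r = 0.227, cos θ_r = 0.974.
Minimum at m = 0: t = λ / (4 n cos θ_r) = 376 / (4 × 1.4 × 0.974) = 68.9 nm.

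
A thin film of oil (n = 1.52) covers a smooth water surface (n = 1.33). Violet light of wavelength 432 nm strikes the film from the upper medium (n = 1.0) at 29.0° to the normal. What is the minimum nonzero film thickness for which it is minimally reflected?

Top surface (1.0 → 1.52): reflection off a higher-index medium gives a half-wave phase shift.
Bottom surface (1.52 → 1.33): reflection off a lower-index medium gives no phase shift.
Net: one phase inversion between the two reflected rays.
With one net inversion, destructive interference in reflection requires 2 n t cos θ_r = m λ.
Snell's law: 1.0 sin 29.0° = 1.52 sin θ_r → sin θ_r = 0.319, cos θ_r = 0.948.
Minimum nonzero at m = 1: t = λ / (2 n cos θ_r) = 432 / (2 × 1.52 × 0.948) = 150 nm.

150 nm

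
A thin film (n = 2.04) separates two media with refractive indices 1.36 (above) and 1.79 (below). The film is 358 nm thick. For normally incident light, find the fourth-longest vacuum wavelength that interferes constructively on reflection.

417 nm

Top surface (1.36 → 2.04): reflection off a higher-index medium gives a half-wave phase shift.
Ray reflecting at the bottom interface goes from n = 2.04 toward n = 1.79: no phase shift.
The two reflections differ by half a wavelength.
With one net inversion, constructive interference in reflection requires 2 n t = (m + ½) λ.
λ = 2 n t / (m + ½). The fourth-longest wavelength is m = 3: λ = 2 × 2.04 × 358 / 3.50 = 417 nm.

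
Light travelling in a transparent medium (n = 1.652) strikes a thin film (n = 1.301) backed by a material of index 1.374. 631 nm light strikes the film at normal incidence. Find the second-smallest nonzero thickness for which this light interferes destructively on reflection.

485 nm

Top surface (1.652 → 1.301): reflection off a lower-index medium gives no phase shift.
Bottom surface (1.301 → 1.374): reflection off a higher-index medium gives a half-wave phase shift.
The two reflections differ by half a wavelength.
So the condition for destructive reflection is 2 n t = m λ.
The second-smallest nonzero thickness corresponds to m = 2: t = m λ / (2 n) = 2.00 × 631 / (2 × 1.301) = 485 nm.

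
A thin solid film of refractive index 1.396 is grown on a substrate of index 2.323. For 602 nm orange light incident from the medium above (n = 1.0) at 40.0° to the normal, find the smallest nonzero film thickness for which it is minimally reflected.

121 nm

Top surface (1.0 → 1.396): reflection off a higher-index medium gives a half-wave phase shift.
Ray reflecting at the bottom interface goes from n = 1.396 toward n = 2.323: a half-wave phase shift.
Zero or two π shifts → no net half-wave offset.
So the condition for destructive reflection is 2 n t cos θ_r = (m + ½) λ.
Snell's law: 1.0 sin 40.0° = 1.396 sin θ_r → sin θ_r = 0.460, cos θ_r = 0.888.
Minimum at m = 0: t = λ / (4 n cos θ_r) = 602 / (4 × 1.396 × 0.888) = 121 nm.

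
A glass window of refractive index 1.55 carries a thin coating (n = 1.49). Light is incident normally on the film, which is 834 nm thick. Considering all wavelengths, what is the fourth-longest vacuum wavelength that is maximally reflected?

621 nm

Top surface (1.0 → 1.49): reflection off a higher-index medium gives a half-wave phase shift.
Bottom surface (1.49 → 1.55): reflection off a higher-index medium gives a half-wave phase shift.
The two reflections carry the same phase change, so no net offset.
With no net inversion, constructive interference in reflection requires 2 n t = m λ.
λ = 2 n t / m. The fourth-longest wavelength is m = 4: λ = 2 × 1.49 × 834 / 4.00 = 621 nm.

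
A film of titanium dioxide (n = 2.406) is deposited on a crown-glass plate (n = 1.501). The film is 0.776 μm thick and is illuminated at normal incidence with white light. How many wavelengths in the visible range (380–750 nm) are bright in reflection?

5

At the upper boundary (n = 1.0 to n = 2.406) the reflected ray undergoes a half-wave phase shift.
Bottom surface (2.406 → 1.501): reflection off a lower-index medium gives no phase shift.
Exactly one π shift → a net half-wave offset.
With one net inversion, constructive interference in reflection requires 2 n t = (m + ½) λ.
λ = 2 n t / (m + ½) = 3734 / (m + ½) nm.
m=4: 830 nm (IR); m=5: 679 nm (visible); m=6: 574 nm (visible); m=7: 498 nm (visible); m=8: 439 nm (visible); m=9: 393 nm (visible); m=10: 356 nm (UV).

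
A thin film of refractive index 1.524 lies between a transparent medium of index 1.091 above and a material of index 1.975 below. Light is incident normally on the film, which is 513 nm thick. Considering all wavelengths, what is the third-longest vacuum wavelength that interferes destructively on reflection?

Top surface (1.091 → 1.524): reflection off a higher-index medium gives a half-wave phase shift.
At the lower boundary (n = 1.524 to n = 1.975) the reflected ray undergoes a half-wave phase shift.
Net: no relative phase inversion (both shifts match).
With no net inversion, destructive interference in reflection requires 2 n t = (m + ½) λ.
λ = 2 n t / (m + ½). The third-longest wavelength is m = 2: λ = 2 × 1.524 × 513 / 2.50 = 625 nm.

625 nm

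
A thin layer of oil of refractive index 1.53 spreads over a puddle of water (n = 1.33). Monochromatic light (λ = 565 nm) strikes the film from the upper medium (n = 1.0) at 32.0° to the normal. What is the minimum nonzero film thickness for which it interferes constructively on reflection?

Ray reflecting at the top interface goes from n = 1.0 toward n = 1.53: a half-wave phase shift.
Ray reflecting at the bottom interface goes from n = 1.53 toward n = 1.33: no phase shift.
Exactly one π shift → a net half-wave offset.
So the condition for constructive reflection is 2 n t cos θ_r = (m + ½) λ.
Snell's law: 1.0 sin 32.0° = 1.53 sin θ_r → sin θ_r = 0.346, cos θ_r = 0.938.
Minimum at m = 0: t = λ / (4 n cos θ_r) = 565 / (4 × 1.53 × 0.938) = 98.4 nm.

98.4 nm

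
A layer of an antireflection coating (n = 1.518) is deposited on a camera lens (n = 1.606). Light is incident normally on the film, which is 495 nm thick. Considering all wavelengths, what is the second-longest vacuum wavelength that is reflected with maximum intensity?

Top surface (1.0 → 1.518): reflection off a higher-index medium gives a half-wave phase shift.
Ray reflecting at the bottom interface goes from n = 1.518 toward n = 1.606: a half-wave phase shift.
Net: no relative phase inversion (both shifts match).
So the condition for constructive reflection is 2 n t = m λ.
λ = 2 n t / m. The second-longest wavelength is m = 2: λ = 2 × 1.518 × 495 / 2.00 = 751 nm.

751 nm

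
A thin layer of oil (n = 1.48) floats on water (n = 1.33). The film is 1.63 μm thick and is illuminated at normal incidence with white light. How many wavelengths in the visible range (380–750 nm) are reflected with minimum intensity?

Top surface (1.0 → 1.48): reflection off a higher-index medium gives a half-wave phase shift.
Ray reflecting at the bottom interface goes from n = 1.48 toward n = 1.33: no phase shift.
Net: one phase inversion between the two reflected rays.
With one net inversion, destructive interference in reflection requires 2 n t = m λ.
λ = 2 n t / m = 4825 / m nm.
m=6: 804 nm (IR); m=7: 689 nm (visible); m=8: 603 nm (visible); m=9: 536 nm (visible); m=10: 482 nm (visible); m=11: 439 nm (visible); m=12: 402 nm (visible); m=13: 371 nm (UV).

6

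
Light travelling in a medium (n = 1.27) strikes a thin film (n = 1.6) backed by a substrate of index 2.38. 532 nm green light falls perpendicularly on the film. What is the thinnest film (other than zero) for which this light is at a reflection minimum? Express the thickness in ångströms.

Top surface (1.27 → 1.6): reflection off a higher-index medium gives a half-wave phase shift.
Ray reflecting at the bottom interface goes from n = 1.6 toward n = 2.38: a half-wave phase shift.
Zero or two π shifts → no net half-wave offset.
For dark reflection here: 2 n t = (m + ½) λ.
Minimum at m = 0: t = λ / (4 n) = 532 / (4 × 1.6) = 83.1 nm.

831 Å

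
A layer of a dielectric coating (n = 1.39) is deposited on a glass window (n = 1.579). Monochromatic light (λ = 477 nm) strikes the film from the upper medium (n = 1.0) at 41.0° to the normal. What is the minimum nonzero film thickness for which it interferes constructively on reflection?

195 nm

Top surface (1.0 → 1.39): reflection off a higher-index medium gives a half-wave phase shift.
Bottom surface (1.39 → 1.579): reflection off a higher-index medium gives a half-wave phase shift.
Net: no relative phase inversion (both shifts match).
With no net inversion, constructive interference in reflection requires 2 n t cos θ_r = m λ.
Snell's law: 1.0 sin 41.0° = 1.39 sin θ_r → sin θ_r = 0.472, cos θ_r = 0.882.
Minimum nonzero at m = 1: t = λ / (2 n cos θ_r) = 477 / (2 × 1.39 × 0.882) = 195 nm.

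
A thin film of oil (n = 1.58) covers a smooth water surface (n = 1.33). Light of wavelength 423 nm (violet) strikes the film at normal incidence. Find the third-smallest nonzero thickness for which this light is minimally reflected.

Top surface (1.0 → 1.58): reflection off a higher-index medium gives a half-wave phase shift.
At the lower boundary (n = 1.58 to n = 1.33) the reflected ray undergoes no phase shift.
Net: one phase inversion between the two reflected rays.
For dark reflection here: 2 n t = m λ.
The third-smallest nonzero thickness corresponds to m = 3: t = m λ / (2 n) = 3.00 × 423 / (2 × 1.58) = 402 nm.

402 nm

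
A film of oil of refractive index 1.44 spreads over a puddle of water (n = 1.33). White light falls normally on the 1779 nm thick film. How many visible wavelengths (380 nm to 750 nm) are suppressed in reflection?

7

Top surface (1.0 → 1.44): reflection off a higher-index medium gives a half-wave phase shift.
At the lower boundary (n = 1.44 to n = 1.33) the reflected ray undergoes no phase shift.
The two reflections differ by half a wavelength.
For weak reflection here: 2 n t = m λ.
λ = 2 n t / m = 5124 / m nm.
m=6: 854 nm (IR); m=7: 732 nm (visible); m=8: 640 nm (visible); m=9: 569 nm (visible); m=10: 512 nm (visible); m=11: 466 nm (visible); m=12: 427 nm (visible); m=13: 394 nm (visible); m=14: 366 nm (UV).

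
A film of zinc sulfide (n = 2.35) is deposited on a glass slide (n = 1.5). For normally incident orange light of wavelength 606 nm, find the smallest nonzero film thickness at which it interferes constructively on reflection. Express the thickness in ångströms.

645 Å

Top surface (1.0 → 2.35): reflection off a higher-index medium gives a half-wave phase shift.
At the lower boundary (n = 2.35 to n = 1.5) the reflected ray undergoes no phase shift.
Exactly one π shift → a net half-wave offset.
With one net inversion, constructive interference in reflection requires 2 n t = (m + ½) λ.
Minimum at m = 0: t = λ / (4 n) = 606 / (4 × 2.35) = 64.5 nm.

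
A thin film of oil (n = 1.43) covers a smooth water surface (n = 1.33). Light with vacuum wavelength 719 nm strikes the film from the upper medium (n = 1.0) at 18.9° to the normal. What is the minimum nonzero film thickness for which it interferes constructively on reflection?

Top surface (1.0 → 1.43): reflection off a higher-index medium gives a half-wave phase shift.
At the lower boundary (n = 1.43 to n = 1.33) the reflected ray undergoes no phase shift.
Exactly one π shift → a net half-wave offset.
For maximum reflection here: 2 n t cos θ_r = (m + ½) λ.
Snell's law: 1.0 sin 18.9° = 1.43 sin θ_r → sin θ_r = 0.227, cos θ_r = 0.974.
Minimum at m = 0: t = λ / (4 n cos θ_r) = 719 / (4 × 1.43 × 0.974) = 129 nm.

129 nm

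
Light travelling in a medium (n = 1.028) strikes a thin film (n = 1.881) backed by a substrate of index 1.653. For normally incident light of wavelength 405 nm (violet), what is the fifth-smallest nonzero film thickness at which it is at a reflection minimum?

Ray reflecting at the top interface goes from n = 1.028 toward n = 1.881: a half-wave phase shift.
Ray reflecting at the bottom interface goes from n = 1.881 toward n = 1.653: no phase shift.
Exactly one π shift → a net half-wave offset.
So the condition for destructive reflection is 2 n t = m λ.
The fifth-smallest nonzero thickness corresponds to m = 5: t = m λ / (2 n) = 5.00 × 405 / (2 × 1.881) = 538 nm.

538 nm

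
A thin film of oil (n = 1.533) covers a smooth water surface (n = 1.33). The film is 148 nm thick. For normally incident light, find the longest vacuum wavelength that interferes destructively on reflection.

At the upper boundary (n = 1.0 to n = 1.533) the reflected ray undergoes a half-wave phase shift.
At the lower boundary (n = 1.533 to n = 1.33) the reflected ray undergoes no phase shift.
Exactly one π shift → a net half-wave offset.
So the condition for destructive reflection is 2 n t = m λ.
λ = 2 n t / m. The longest wavelength is m = 1: λ = 2 × 1.533 × 148 / 1.00 = 454 nm.

454 nm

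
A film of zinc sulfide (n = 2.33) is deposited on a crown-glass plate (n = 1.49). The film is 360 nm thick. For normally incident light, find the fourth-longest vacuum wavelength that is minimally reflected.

419 nm

At the upper boundary (n = 1.0 to n = 2.33) the reflected ray undergoes a half-wave phase shift.
Ray reflecting at the bottom interface goes from n = 2.33 toward n = 1.49: no phase shift.
The two reflections differ by half a wavelength.
So the condition for destructive reflection is 2 n t = m λ.
λ = 2 n t / m. The fourth-longest wavelength is m = 4: λ = 2 × 2.33 × 360 / 4.00 = 419 nm.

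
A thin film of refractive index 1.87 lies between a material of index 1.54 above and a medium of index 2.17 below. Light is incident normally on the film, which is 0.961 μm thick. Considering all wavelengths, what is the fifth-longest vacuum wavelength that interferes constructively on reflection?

719 nm

At the upper boundary (n = 1.54 to n = 1.87) the reflected ray undergoes a half-wave phase shift.
Bottom surface (1.87 → 2.17): reflection off a higher-index medium gives a half-wave phase shift.
The two reflections carry the same phase change, so no net offset.
With no net inversion, constructive interference in reflection requires 2 n t = m λ.
λ = 2 n t / m. The fifth-longest wavelength is m = 5: λ = 2 × 1.87 × 961 / 5.00 = 719 nm.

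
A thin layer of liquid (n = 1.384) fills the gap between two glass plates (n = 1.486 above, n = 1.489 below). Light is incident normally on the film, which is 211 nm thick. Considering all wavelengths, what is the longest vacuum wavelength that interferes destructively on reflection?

Ray reflecting at the top interface goes from n = 1.486 toward n = 1.384: no phase shift.
Bottom surface (1.384 → 1.489): reflection off a higher-index medium gives a half-wave phase shift.
The two reflections differ by half a wavelength.
With one net inversion, destructive interference in reflection requires 2 n t = m λ.
λ = 2 n t / m. The longest wavelength is m = 1: λ = 2 × 1.384 × 211 / 1.00 = 584 nm.

584 nm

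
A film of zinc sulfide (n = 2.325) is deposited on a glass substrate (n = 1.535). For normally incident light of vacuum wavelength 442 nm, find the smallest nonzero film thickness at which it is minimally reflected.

At the upper boundary (n = 1.0 to n = 2.325) the reflected ray undergoes a half-wave phase shift.
Bottom surface (2.325 → 1.535): reflection off a lower-index medium gives no phase shift.
The two reflections differ by half a wavelength.
So the condition for destructive reflection is 2 n t = m λ.
Minimum nonzero at m = 1: t = λ / (2 n) = 442 / (2 × 2.325) = 95.1 nm.

95.1 nm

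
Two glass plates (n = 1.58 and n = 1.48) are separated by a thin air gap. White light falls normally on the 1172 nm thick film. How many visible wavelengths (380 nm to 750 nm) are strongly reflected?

3

Ray reflecting at the top interface goes from n = 1.58 toward n = 1.0: no phase shift.
Bottom surface (1.0 → 1.48): reflection off a higher-index medium gives a half-wave phase shift.
Net: one phase inversion between the two reflected rays.
So the condition for constructive reflection is 2 n t = (m + ½) λ.
λ = 2 n t / (m + ½) = 2344 / (m + ½) nm.
m=2: 938 nm (IR); m=3: 670 nm (visible); m=4: 521 nm (visible); m=5: 426 nm (visible); m=6: 361 nm (UV).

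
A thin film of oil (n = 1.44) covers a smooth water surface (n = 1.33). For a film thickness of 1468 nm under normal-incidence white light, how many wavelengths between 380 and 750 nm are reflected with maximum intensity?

5

Ray reflecting at the top interface goes from n = 1.0 toward n = 1.44: a half-wave phase shift.
Bottom surface (1.44 → 1.33): reflection off a lower-index medium gives no phase shift.
Net: one phase inversion between the two reflected rays.
For maximum reflection here: 2 n t = (m + ½) λ.
λ = 2 n t / (m + ½) = 4228 / (m + ½) nm.
m=5: 769 nm (IR); m=6: 650 nm (visible); m=7: 564 nm (visible); m=8: 497 nm (visible); m=9: 445 nm (visible); m=10: 403 nm (visible); m=11: 368 nm (UV).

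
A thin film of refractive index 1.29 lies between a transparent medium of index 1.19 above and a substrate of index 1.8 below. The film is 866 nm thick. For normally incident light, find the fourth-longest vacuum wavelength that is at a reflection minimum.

Ray reflecting at the top interface goes from n = 1.19 toward n = 1.29: a half-wave phase shift.
Bottom surface (1.29 → 1.8): reflection off a higher-index medium gives a half-wave phase shift.
Net: no relative phase inversion (both shifts match).
For weak reflection here: 2 n t = (m + ½) λ.
λ = 2 n t / (m + ½). The fourth-longest wavelength is m = 3: λ = 2 × 1.29 × 866 / 3.50 = 638 nm.

638 nm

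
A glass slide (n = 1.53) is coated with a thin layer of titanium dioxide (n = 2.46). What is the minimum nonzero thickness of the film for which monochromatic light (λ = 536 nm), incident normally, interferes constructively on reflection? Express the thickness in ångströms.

545 Å

Top surface (1.0 → 2.46): reflection off a higher-index medium gives a half-wave phase shift.
Bottom surface (2.46 → 1.53): reflection off a lower-index medium gives no phase shift.
The two reflections differ by half a wavelength.
So the condition for constructive reflection is 2 n t = (m + ½) λ.
Minimum at m = 0: t = λ / (4 n) = 536 / (4 × 2.46) = 54.5 nm.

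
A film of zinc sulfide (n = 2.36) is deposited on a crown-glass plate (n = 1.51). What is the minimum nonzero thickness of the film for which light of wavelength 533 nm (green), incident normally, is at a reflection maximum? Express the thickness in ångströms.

565 Å

Ray reflecting at the top interface goes from n = 1.0 toward n = 2.36: a half-wave phase shift.
Bottom surface (2.36 → 1.51): reflection off a lower-index medium gives no phase shift.
The two reflections differ by half a wavelength.
So the condition for constructive reflection is 2 n t = (m + ½) λ.
Minimum at m = 0: t = λ / (4 n) = 533 / (4 × 2.36) = 56.5 nm.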